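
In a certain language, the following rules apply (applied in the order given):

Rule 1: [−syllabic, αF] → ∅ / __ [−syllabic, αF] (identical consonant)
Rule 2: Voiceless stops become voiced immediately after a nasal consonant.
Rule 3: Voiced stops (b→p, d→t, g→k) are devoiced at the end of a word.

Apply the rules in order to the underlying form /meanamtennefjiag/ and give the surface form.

Rule 1 (degemination): /nn/ is a geminate; the first /n/ deletes. /meanamtennefjiag/ → meanamtenefjiag.
Rule 2 (post-nasal voicing): /t/ is a voiceless stop immediately after the nasal /m/, so it voices to [d]. /meanamtenefjiag/ → meanamdenefjiag.
Rule 3 (final devoicing): /g/ is a voiced stop in word-final position, so it devoices to [k]. /meanamdenefjiag/ → meanamdenefjiak.

meanamdenefjiak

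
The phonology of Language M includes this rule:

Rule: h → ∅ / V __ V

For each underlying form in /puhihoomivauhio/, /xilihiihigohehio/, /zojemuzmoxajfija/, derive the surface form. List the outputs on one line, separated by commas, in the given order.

puioomivauio, xiliiiigoeio, zojemuzmoxajfija

/puhihoomivauhio/: /h/ occurs between vowels /u/ and /i/, so it deletes. /h/ occurs between vowels /i/ and /o/, so it deletes. /h/ occurs between vowels /u/ and /i/, so it deletes. → [puioomivauio].
/xilihiihigohehio/: /h/ occurs between vowels /i/ and /i/, so it deletes. /h/ occurs between vowels /i/ and /i/, so it deletes. /h/ occurs between vowels /o/ and /e/, so it deletes. /h/ occurs between vowels /e/ and /i/, so it deletes. → [xiliiiigoeio].
/zojemuzmoxajfija/: the rule's environment is not met; surfaces unchanged as [zojemuzmoxajfija].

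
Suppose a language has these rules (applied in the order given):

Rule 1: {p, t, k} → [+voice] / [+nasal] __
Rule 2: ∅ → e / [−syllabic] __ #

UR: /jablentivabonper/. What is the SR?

jablendivabonbere

Rule 1 (post-nasal voicing): /t/ is a voiceless stop immediately after the nasal /n/, so it voices to [d]. /p/ is a voiceless stop immediately after the nasal /n/, so it voices to [b]. /jablentivabonper/ → jablendivabonber.
Rule 2 (final e-epenthesis): the form ends in the consonant /r/, so [e] is inserted word-finally. /jablendivabonber/ → jablendivabonbere.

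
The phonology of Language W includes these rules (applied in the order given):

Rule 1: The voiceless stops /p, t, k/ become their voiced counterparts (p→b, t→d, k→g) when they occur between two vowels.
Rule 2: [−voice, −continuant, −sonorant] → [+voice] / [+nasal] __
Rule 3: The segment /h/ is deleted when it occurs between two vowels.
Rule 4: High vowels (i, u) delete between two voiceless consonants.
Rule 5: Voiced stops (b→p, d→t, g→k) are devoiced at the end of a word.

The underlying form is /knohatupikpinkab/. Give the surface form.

Rule 1 (intervocalic voicing): /t/ is a voiceless stop between vowels /a/ and /u/, so it voices to [d]. /p/ is a voiceless stop between vowels /u/ and /i/, so it voices to [b]. /knohatupikpinkab/ → knohadubikpinkab.
Rule 2 (post-nasal voicing): /k/ is a voiceless stop immediately after the nasal /n/, so it voices to [g]. /knohadubikpinkab/ → knohadubikpingab.
Rule 3 (intervocalic h-deletion): /h/ occurs between vowels /o/ and /a/, so it deletes. /knohadubikpingab/ → knoadubikpingab.
Rule 4 (high vowel syncope): no segment meets the environment; /knoadubikpingab/ is unchanged.
Rule 5 (final devoicing): /b/ is a voiced stop in word-final position, so it devoices to [p]. /knoadubikpingab/ → knoadubikpingap.

knoadubikpingap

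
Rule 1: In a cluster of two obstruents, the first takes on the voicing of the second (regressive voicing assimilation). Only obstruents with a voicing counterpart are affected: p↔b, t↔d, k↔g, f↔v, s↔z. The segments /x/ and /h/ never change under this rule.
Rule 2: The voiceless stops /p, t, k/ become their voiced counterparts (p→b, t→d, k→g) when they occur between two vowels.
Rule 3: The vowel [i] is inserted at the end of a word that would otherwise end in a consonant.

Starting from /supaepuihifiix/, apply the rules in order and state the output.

subaebuihifiixi

Rule 1 (regressive voicing assimilation): no segment meets the environment; /supaepuihifiix/ is unchanged.
Rule 2 (intervocalic voicing): /p/ is a voiceless stop between vowels /u/ and /a/, so it voices to [b]. /p/ is a voiceless stop between vowels /e/ and /u/, so it voices to [b]. /supaepuihifiix/ → subaebuihifiix.
Rule 3 (final i-epenthesis): the form ends in the consonant /x/, so [i] is inserted word-finally. /subaebuihifiix/ → subaebuihifiixi.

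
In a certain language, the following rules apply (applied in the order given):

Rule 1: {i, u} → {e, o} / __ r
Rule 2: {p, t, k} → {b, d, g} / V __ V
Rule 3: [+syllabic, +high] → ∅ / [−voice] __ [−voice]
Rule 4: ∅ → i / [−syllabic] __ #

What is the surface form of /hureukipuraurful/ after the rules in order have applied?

horeugiboraorfuli

Rule 1 (pre-rhotic lowering): /u/ is a high vowel immediately before /r/, so it lowers to [o]. /u/ is a high vowel immediately before /r/, so it lowers to [o]. /u/ is a high vowel immediately before /r/, so it lowers to [o]. /hureukipuraurful/ → horeukiporaorful.
Rule 2 (intervocalic voicing): /k/ is a voiceless stop between vowels /u/ and /i/, so it voices to [g]. /p/ is a voiceless stop between vowels /i/ and /o/, so it voices to [b]. /horeukiporaorful/ → horeugiboraorful.
Rule 3 (high vowel syncope): no segment meets the environment; /horeugiboraorful/ is unchanged.
Rule 4 (final i-epenthesis): the form ends in the consonant /l/, so [i] is inserted word-finally. /horeugiboraorful/ → horeugiboraorfuli.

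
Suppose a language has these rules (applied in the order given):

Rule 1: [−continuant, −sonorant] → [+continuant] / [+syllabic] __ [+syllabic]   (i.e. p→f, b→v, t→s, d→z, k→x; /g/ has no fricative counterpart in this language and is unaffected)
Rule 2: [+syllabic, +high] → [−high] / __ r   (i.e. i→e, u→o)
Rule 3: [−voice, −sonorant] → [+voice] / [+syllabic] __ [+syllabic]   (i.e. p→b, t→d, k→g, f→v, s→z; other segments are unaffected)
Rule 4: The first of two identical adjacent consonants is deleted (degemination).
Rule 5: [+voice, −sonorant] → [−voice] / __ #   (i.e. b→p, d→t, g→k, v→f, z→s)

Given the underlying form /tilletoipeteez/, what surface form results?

Rule 1 (intervocalic spirantization): /t/ is a stop between vowels /e/ and /o/, so it spirantizes to the fricative [s]. /p/ is a stop between vowels /i/ and /e/, so it spirantizes to the fricative [f]. /t/ is a stop between vowels /e/ and /e/, so it spirantizes to the fricative [s]. /tilletoipeteez/ → tillesoifeseez.
Rule 2 (pre-rhotic lowering): no segment meets the environment; /tillesoifeseez/ is unchanged.
Rule 3 (intervocalic voicing): /s/ is a voiceless obstruent between vowels /e/ and /o/, so it voices to [z]. /f/ is a voiceless obstruent between vowels /i/ and /e/, so it voices to [v]. /s/ is a voiceless obstruent between vowels /e/ and /e/, so it voices to [z]. /tillesoifeseez/ → tillezoivezeez.
Rule 4 (degemination): /ll/ is a geminate; the first /l/ deletes. /tillezoivezeez/ → tilezoivezeez.
Rule 5 (final devoicing): /z/ is a voiced obstruent in word-final position, so it devoices to [s]. /tilezoivezeez/ → tilezoivezees.

tilezoivezees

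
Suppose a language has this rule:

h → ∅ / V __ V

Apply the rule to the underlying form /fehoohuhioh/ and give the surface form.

feoouioh

/h/ occurs between vowels /e/ and /o/, so it deletes.
/h/ occurs between vowels /o/ and /u/, so it deletes.
/h/ occurs between vowels /u/ and /i/, so it deletes.
Surface form: [feoouioh].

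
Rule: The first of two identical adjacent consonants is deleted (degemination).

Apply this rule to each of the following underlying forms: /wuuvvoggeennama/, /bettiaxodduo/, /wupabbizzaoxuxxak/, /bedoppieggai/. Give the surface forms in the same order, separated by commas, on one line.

wuuvogeenama, betiaxoduo, wupabizaoxuxak, bedopiegai

/wuuvvoggeennama/: /vv/ is a geminate; the first /v/ deletes. /gg/ is a geminate; the first /g/ deletes. /nn/ is a geminate; the first /n/ deletes. → [wuuvogeenama].
/bettiaxodduo/: /tt/ is a geminate; the first /t/ deletes. /dd/ is a geminate; the first /d/ deletes. → [betiaxoduo].
/wupabbizzaoxuxxak/: /bb/ is a geminate; the first /b/ deletes. /zz/ is a geminate; the first /z/ deletes. /xx/ is a geminate; the first /x/ deletes. → [wupabizaoxuxak].
/bedoppieggai/: /pp/ is a geminate; the first /p/ deletes. /gg/ is a geminate; the first /g/ deletes. → [bedopiegai].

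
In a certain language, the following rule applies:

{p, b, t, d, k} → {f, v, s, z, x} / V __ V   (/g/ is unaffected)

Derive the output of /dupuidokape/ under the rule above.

dufuizoxafe

/p/ is a stop between vowels /u/ and /u/, so it spirantizes to the fricative [f].
/d/ is a stop between vowels /i/ and /o/, so it spirantizes to the fricative [z].
/k/ is a stop between vowels /o/ and /a/, so it spirantizes to the fricative [x].
/p/ is a stop between vowels /a/ and /e/, so it spirantizes to the fricative [f].
The other instance of /d/ does not occur in the required environment and remains unchanged.
Surface form: [dufuizoxafe].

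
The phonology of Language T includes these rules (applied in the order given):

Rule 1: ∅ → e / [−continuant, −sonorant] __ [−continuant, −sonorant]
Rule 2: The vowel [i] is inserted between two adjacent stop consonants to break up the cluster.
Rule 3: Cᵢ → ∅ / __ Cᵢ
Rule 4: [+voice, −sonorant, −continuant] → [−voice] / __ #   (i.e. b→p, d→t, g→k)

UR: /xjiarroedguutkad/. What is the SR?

xjiaroedeguutekat

Rule 1 (stop-cluster e-epenthesis): /d/ and /g/ form a stop–stop cluster, so [e] is inserted between them. /t/ and /k/ form a stop–stop cluster, so [e] is inserted between them. /xjiarroedguutkad/ → xjiarroedeguutekad.
Rule 2 (stop-cluster i-epenthesis): no segment meets the environment; /xjiarroedeguutekad/ is unchanged.
Rule 3 (degemination): /rr/ is a geminate; the first /r/ deletes. /xjiarroedeguutekad/ → xjiaroedeguutekad.
Rule 4 (final devoicing): /d/ is a voiced stop in word-final position, so it devoices to [t]. /xjiaroedeguutekad/ → xjiaroedeguutekat.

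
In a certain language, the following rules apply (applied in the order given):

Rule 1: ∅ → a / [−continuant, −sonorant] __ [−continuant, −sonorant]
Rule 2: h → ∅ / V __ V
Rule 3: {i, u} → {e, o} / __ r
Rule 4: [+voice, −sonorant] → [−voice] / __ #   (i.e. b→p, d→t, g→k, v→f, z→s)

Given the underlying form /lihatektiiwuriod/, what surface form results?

Rule 1 (stop-cluster a-epenthesis): /k/ and /t/ form a stop–stop cluster, so [a] is inserted between them. /lihatektiiwuriod/ → lihatekatiiwuriod.
Rule 2 (intervocalic h-deletion): /h/ occurs between vowels /i/ and /a/, so it deletes. /lihatekatiiwuriod/ → liatekatiiwuriod.
Rule 3 (pre-rhotic lowering): /u/ is a high vowel immediately before /r/, so it lowers to [o]. /liatekatiiwuriod/ → liatekatiiworiod.
Rule 4 (final devoicing): /d/ is a voiced obstruent in word-final position, so it devoices to [t]. /liatekatiiworiod/ → liatekatiiworiot.

liatekatiiworiot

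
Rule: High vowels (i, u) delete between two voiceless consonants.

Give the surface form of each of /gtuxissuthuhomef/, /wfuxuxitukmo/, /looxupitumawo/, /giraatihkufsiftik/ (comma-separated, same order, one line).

gtxssthhomef, wfxxtkmo, looxptumawo, giraathkfsftk

/gtuxissuthuhomef/: /u/ is a high vowel flanked by voiceless consonants /t/ and /x/, so it deletes. /i/ is a high vowel flanked by voiceless consonants /x/ and /s/, so it deletes. /u/ is a high vowel flanked by voiceless consonants /s/ and /t/, so it deletes. /u/ is a high vowel flanked by voiceless consonants /h/ and /h/, so it deletes. → [gtxssthhomef].
/wfuxuxitukmo/: /u/ is a high vowel flanked by voiceless consonants /f/ and /x/, so it deletes. /u/ is a high vowel flanked by voiceless consonants /x/ and /x/, so it deletes. /i/ is a high vowel flanked by voiceless consonants /x/ and /t/, so it deletes. /u/ is a high vowel flanked by voiceless consonants /t/ and /k/, so it deletes. → [wfxxtkmo].
/looxupitumawo/: /u/ is a high vowel flanked by voiceless consonants /x/ and /p/, so it deletes. /i/ is a high vowel flanked by voiceless consonants /p/ and /t/, so it deletes. → [looxptumawo].
/giraatihkufsiftik/: /i/ is a high vowel flanked by voiceless consonants /t/ and /h/, so it deletes. /u/ is a high vowel flanked by voiceless consonants /k/ and /f/, so it deletes. /i/ is a high vowel flanked by voiceless consonants /s/ and /f/, so it deletes. /i/ is a high vowel flanked by voiceless consonants /t/ and /k/, so it deletes. → [giraathkfsftk].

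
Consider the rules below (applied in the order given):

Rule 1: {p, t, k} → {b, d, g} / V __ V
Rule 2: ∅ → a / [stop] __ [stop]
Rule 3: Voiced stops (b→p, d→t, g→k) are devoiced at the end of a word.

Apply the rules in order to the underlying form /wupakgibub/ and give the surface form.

Rule 1 (intervocalic voicing): /p/ is a voiceless stop between vowels /u/ and /a/, so it voices to [b]. /wupakgibub/ → wubakgibub.
Rule 2 (stop-cluster a-epenthesis): /k/ and /g/ form a stop–stop cluster, so [a] is inserted between them. /wubakgibub/ → wubakagibub.
Rule 3 (final devoicing): /b/ is a voiced stop in word-final position, so it devoices to [p]. /wubakagibub/ → wubakagibup.

wubakagibup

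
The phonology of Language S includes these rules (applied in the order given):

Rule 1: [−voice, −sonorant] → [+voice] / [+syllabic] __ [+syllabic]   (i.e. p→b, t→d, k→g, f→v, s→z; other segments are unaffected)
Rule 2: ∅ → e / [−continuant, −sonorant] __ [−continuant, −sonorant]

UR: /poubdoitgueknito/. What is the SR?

Rule 1 (intervocalic voicing): /t/ is a voiceless obstruent between vowels /i/ and /o/, so it voices to [d]. /poubdoitgueknito/ → poubdoitgueknido.
Rule 2 (stop-cluster e-epenthesis): /b/ and /d/ form a stop–stop cluster, so [e] is inserted between them. /t/ and /g/ form a stop–stop cluster, so [e] is inserted between them. /poubdoitgueknido/ → poubedoitegueknido.

poubedoitegueknido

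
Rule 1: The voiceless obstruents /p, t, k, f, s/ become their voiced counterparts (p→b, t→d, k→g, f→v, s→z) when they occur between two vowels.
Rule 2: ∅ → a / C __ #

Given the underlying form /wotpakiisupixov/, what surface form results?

wotpagiizubixova

Rule 1 (intervocalic voicing): /k/ is a voiceless obstruent between vowels /a/ and /i/, so it voices to [g]. /s/ is a voiceless obstruent between vowels /i/ and /u/, so it voices to [z]. /p/ is a voiceless obstruent between vowels /u/ and /i/, so it voices to [b]. /wotpakiisupixov/ → wotpagiizubixov.
Rule 2 (final a-epenthesis): the form ends in the consonant /v/, so [a] is inserted word-finally. /wotpagiizubixov/ → wotpagiizubixova.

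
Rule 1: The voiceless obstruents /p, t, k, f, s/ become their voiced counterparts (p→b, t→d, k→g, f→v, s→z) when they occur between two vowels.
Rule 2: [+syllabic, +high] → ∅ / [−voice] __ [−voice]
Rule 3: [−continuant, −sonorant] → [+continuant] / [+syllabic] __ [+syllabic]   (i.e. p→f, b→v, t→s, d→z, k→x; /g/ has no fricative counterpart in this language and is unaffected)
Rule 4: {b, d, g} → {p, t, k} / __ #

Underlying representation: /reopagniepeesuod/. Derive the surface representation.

reovagnieveezuot

Rule 1 (intervocalic voicing): /p/ is a voiceless obstruent between vowels /o/ and /a/, so it voices to [b]. /p/ is a voiceless obstruent between vowels /e/ and /e/, so it voices to [b]. /s/ is a voiceless obstruent between vowels /e/ and /u/, so it voices to [z]. /reopagniepeesuod/ → reobagniebeezuod.
Rule 2 (high vowel syncope): no segment meets the environment; /reobagniebeezuod/ is unchanged.
Rule 3 (intervocalic spirantization): /b/ is a stop between vowels /o/ and /a/, so it spirantizes to the fricative [v]. /b/ is a stop between vowels /e/ and /e/, so it spirantizes to the fricative [v]. /reobagniebeezuod/ → reovagnieveezuod.
Rule 4 (final devoicing): /d/ is a voiced stop in word-final position, so it devoices to [t]. /reovagnieveezuod/ → reovagnieveezuot.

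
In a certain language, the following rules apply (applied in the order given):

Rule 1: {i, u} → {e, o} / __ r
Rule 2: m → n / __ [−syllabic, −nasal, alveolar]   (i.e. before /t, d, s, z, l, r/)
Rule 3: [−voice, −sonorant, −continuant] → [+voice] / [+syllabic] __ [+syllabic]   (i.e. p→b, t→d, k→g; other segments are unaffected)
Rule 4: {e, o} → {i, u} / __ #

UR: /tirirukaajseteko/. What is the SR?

tererugaajsedegu

Rule 1 (pre-rhotic lowering): /i/ is a high vowel immediately before /r/, so it lowers to [e]. /i/ is a high vowel immediately before /r/, so it lowers to [e]. /tirirukaajseteko/ → tererukaajseteko.
Rule 2 (nasal place assimilation): no segment meets the environment; /tererukaajseteko/ is unchanged.
Rule 3 (intervocalic voicing): /k/ is a voiceless stop between vowels /u/ and /a/, so it voices to [g]. /t/ is a voiceless stop between vowels /e/ and /e/, so it voices to [d]. /k/ is a voiceless stop between vowels /e/ and /o/, so it voices to [g]. /tererukaajseteko/ → tererugaajsedego.
Rule 4 (final vowel raising): /o/ is a mid vowel in word-final position, so it raises to [u]. /tererugaajsedego/ → tererugaajsedegu.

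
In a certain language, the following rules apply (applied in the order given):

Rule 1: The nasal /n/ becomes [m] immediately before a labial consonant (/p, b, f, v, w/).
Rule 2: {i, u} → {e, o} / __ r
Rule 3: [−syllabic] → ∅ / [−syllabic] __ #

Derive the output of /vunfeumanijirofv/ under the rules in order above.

vumfeumanijerof

Rule 1 (nasal place assimilation): /n/ precedes the labial consonant /f/, so it assimilates in place to [m]. /vunfeumanijirofv/ → vumfeumanijirofv.
Rule 2 (pre-rhotic lowering): /i/ is a high vowel immediately before /r/, so it lowers to [e]. /vumfeumanijirofv/ → vumfeumanijerofv.
Rule 3 (final cluster simplification): /v/ is the second consonant of a word-final cluster /fv/, so it deletes. /vumfeumanijerofv/ → vumfeumanijerof.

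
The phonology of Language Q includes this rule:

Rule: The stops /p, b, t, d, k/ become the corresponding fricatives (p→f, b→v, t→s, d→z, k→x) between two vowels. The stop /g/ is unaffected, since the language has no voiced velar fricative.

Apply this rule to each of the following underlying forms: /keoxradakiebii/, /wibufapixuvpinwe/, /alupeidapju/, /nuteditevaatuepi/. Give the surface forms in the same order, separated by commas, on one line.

keoxrazaxievii, wivufafixuvpinwe, alufeizapju, nusezisevaasuefi

/keoxradakiebii/: /d/ is a stop between vowels /a/ and /a/, so it spirantizes to the fricative [z]. /k/ is a stop between vowels /a/ and /i/, so it spirantizes to the fricative [x]. /b/ is a stop between vowels /e/ and /i/, so it spirantizes to the fricative [v]. → [keoxrazaxievii].
/wibufapixuvpinwe/: /b/ is a stop between vowels /i/ and /u/, so it spirantizes to the fricative [v]. /p/ is a stop between vowels /a/ and /i/, so it spirantizes to the fricative [f]. → [wivufafixuvpinwe].
/alupeidapju/: /p/ is a stop between vowels /u/ and /e/, so it spirantizes to the fricative [f]. /d/ is a stop between vowels /i/ and /a/, so it spirantizes to the fricative [z]. → [alufeizapju].
/nuteditevaatuepi/: /t/ is a stop between vowels /u/ and /e/, so it spirantizes to the fricative [s]. /d/ is a stop between vowels /e/ and /i/, so it spirantizes to the fricative [z]. /t/ is a stop between vowels /i/ and /e/, so it spirantizes to the fricative [s]. /t/ is a stop between vowels /a/ and /u/, so it spirantizes to the fricative [s]. /p/ is a stop between vowels /e/ and /i/, so it spirantizes to the fricative [f]. → [nusezisevaasuefi].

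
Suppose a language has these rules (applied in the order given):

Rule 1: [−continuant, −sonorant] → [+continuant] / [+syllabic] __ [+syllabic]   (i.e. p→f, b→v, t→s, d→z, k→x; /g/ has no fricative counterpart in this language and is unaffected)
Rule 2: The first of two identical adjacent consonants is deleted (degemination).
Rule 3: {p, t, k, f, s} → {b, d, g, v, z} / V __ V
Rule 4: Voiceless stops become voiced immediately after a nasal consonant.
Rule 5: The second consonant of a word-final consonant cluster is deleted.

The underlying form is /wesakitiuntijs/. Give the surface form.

wezaxiziundij

Rule 1 (intervocalic spirantization): /k/ is a stop between vowels /a/ and /i/, so it spirantizes to the fricative [x]. /t/ is a stop between vowels /i/ and /i/, so it spirantizes to the fricative [s]. /wesakitiuntijs/ → wesaxisiuntijs.
Rule 2 (degemination): no segment meets the environment; /wesaxisiuntijs/ is unchanged.
Rule 3 (intervocalic voicing): /s/ is a voiceless obstruent between vowels /e/ and /a/, so it voices to [z]. /s/ is a voiceless obstruent between vowels /i/ and /i/, so it voices to [z]. /wesaxisiuntijs/ → wezaxiziuntijs.
Rule 4 (post-nasal voicing): /t/ is a voiceless stop immediately after the nasal /n/, so it voices to [d]. /wezaxiziuntijs/ → wezaxiziundijs.
Rule 5 (final cluster simplification): /s/ is the second consonant of a word-final cluster /js/, so it deletes. /wezaxiziundijs/ → wezaxiziundij.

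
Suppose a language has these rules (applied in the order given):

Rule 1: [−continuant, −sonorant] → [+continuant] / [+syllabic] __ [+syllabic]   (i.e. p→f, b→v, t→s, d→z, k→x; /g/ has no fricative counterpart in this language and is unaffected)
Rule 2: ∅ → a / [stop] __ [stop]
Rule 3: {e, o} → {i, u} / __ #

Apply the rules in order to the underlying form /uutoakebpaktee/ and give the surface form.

uusoaxebapakatei

Rule 1 (intervocalic spirantization): /t/ is a stop between vowels /u/ and /o/, so it spirantizes to the fricative [s]. /k/ is a stop between vowels /a/ and /e/, so it spirantizes to the fricative [x]. /uutoakebpaktee/ → uusoaxebpaktee.
Rule 2 (stop-cluster a-epenthesis): /b/ and /p/ form a stop–stop cluster, so [a] is inserted between them. /k/ and /t/ form a stop–stop cluster, so [a] is inserted between them. /uusoaxebpaktee/ → uusoaxebapakatee.
Rule 3 (final vowel raising): /e/ is a mid vowel in word-final position, so it raises to [i]. /uusoaxebapakatee/ → uusoaxebapakatei.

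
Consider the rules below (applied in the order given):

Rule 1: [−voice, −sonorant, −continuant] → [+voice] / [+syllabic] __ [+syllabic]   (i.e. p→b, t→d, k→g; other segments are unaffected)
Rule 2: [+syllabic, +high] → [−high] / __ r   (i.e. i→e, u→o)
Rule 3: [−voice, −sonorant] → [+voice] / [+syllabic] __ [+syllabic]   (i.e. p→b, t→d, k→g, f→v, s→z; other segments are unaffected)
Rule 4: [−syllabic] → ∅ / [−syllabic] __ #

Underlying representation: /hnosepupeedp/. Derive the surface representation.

Rule 1 (intervocalic voicing): /p/ is a voiceless stop between vowels /e/ and /u/, so it voices to [b]. /p/ is a voiceless stop between vowels /u/ and /e/, so it voices to [b]. /hnosepupeedp/ → hnosebubeedp.
Rule 2 (pre-rhotic lowering): no segment meets the environment; /hnosebubeedp/ is unchanged.
Rule 3 (intervocalic voicing): /s/ is a voiceless obstruent between vowels /o/ and /e/, so it voices to [z]. /hnosebubeedp/ → hnozebubeedp.
Rule 4 (final cluster simplification): /p/ is the second consonant of a word-final cluster /dp/, so it deletes. /hnozebubeedp/ → hnozebubeed.

hnozebubeed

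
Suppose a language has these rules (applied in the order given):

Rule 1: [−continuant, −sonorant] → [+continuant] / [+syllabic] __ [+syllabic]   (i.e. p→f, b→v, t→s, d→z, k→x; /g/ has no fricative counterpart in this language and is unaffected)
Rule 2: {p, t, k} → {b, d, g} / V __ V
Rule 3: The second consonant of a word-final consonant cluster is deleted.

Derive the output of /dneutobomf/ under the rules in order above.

Rule 1 (intervocalic spirantization): /t/ is a stop between vowels /u/ and /o/, so it spirantizes to the fricative [s]. /b/ is a stop between vowels /o/ and /o/, so it spirantizes to the fricative [v]. /dneutobomf/ → dneusovomf.
Rule 2 (intervocalic voicing): no segment meets the environment; /dneusovomf/ is unchanged.
Rule 3 (final cluster simplification): /f/ is the second consonant of a word-final cluster /mf/, so it deletes. /dneusovomf/ → dneusovom.

dneusovom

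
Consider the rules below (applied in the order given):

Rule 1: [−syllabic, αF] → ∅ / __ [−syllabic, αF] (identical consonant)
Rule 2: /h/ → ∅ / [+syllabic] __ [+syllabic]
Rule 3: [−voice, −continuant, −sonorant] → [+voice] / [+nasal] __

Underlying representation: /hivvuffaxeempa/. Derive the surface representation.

Rule 1 (degemination): /vv/ is a geminate; the first /v/ deletes. /ff/ is a geminate; the first /f/ deletes. /hivvuffaxeempa/ → hivufaxeempa.
Rule 2 (intervocalic h-deletion): no segment meets the environment; /hivufaxeempa/ is unchanged.
Rule 3 (post-nasal voicing): /p/ is a voiceless stop immediately after the nasal /m/, so it voices to [b]. /hivufaxeempa/ → hivufaxeemba.

hivufaxeemba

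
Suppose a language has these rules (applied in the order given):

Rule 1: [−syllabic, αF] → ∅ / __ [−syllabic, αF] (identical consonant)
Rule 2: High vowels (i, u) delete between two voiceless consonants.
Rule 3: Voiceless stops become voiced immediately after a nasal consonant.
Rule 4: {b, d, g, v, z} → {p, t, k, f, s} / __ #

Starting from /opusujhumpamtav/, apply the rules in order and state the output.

Rule 1 (degemination): no segment meets the environment; /opusujhumpamtav/ is unchanged.
Rule 2 (high vowel syncope): /u/ is a high vowel flanked by voiceless consonants /p/ and /s/, so it deletes. /opusujhumpamtav/ → opsujhumpamtav.
Rule 3 (post-nasal voicing): /p/ is a voiceless stop immediately after the nasal /m/, so it voices to [b]. /t/ is a voiceless stop immediately after the nasal /m/, so it voices to [d]. /opsujhumpamtav/ → opsujhumbamdav.
Rule 4 (final devoicing): /v/ is a voiced obstruent in word-final position, so it devoices to [f]. /opsujhumbamdav/ → opsujhumbamdaf.

opsujhumbamdaf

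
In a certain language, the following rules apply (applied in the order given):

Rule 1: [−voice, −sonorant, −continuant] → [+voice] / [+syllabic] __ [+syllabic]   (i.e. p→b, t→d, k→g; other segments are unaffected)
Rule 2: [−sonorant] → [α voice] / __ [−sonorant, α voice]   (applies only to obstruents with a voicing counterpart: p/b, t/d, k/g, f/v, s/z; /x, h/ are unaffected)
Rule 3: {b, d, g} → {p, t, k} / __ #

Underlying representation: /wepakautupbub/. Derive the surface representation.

webagaudubbup

Rule 1 (intervocalic voicing): /p/ is a voiceless stop between vowels /e/ and /a/, so it voices to [b]. /k/ is a voiceless stop between vowels /a/ and /a/, so it voices to [g]. /t/ is a voiceless stop between vowels /u/ and /u/, so it voices to [d]. /wepakautupbub/ → webagaudupbub.
Rule 2 (regressive voicing assimilation): /p/ precedes the voiced obstruent /b/, so it voices to [b] by assimilation. /webagaudupbub/ → webagaudubbub.
Rule 3 (final devoicing): /b/ is a voiced stop in word-final position, so it devoices to [p]. /webagaudubbub/ → webagaudubbup.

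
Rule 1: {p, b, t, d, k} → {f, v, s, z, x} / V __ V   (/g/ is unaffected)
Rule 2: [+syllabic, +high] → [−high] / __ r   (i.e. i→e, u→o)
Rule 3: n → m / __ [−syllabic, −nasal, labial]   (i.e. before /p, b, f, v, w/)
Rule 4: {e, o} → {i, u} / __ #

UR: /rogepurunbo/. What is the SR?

rogeforumbu

Rule 1 (intervocalic spirantization): /p/ is a stop between vowels /e/ and /u/, so it spirantizes to the fricative [f]. /rogepurunbo/ → rogefurunbo.
Rule 2 (pre-rhotic lowering): /u/ is a high vowel immediately before /r/, so it lowers to [o]. /rogefurunbo/ → rogeforunbo.
Rule 3 (nasal place assimilation): /n/ precedes the labial consonant /b/, so it assimilates in place to [m]. /rogeforunbo/ → rogeforumbo.
Rule 4 (final vowel raising): /o/ is a mid vowel in word-final position, so it raises to [u]. /rogeforumbo/ → rogeforumbu.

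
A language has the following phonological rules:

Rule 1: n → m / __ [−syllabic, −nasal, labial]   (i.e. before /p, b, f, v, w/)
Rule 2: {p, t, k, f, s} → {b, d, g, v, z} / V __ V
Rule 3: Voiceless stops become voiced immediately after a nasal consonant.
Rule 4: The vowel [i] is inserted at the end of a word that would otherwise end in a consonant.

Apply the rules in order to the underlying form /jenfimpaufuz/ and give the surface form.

jemfimbauvuzi

Rule 1 (nasal place assimilation): /n/ precedes the labial consonant /f/, so it assimilates in place to [m]. /jenfimpaufuz/ → jemfimpaufuz.
Rule 2 (intervocalic voicing): /f/ is a voiceless obstruent between vowels /u/ and /u/, so it voices to [v]. /jemfimpaufuz/ → jemfimpauvuz.
Rule 3 (post-nasal voicing): /p/ is a voiceless stop immediately after the nasal /m/, so it voices to [b]. /jemfimpauvuz/ → jemfimbauvuz.
Rule 4 (final i-epenthesis): the form ends in the consonant /z/, so [i] is inserted word-finally. /jemfimbauvuz/ → jemfimbauvuzi.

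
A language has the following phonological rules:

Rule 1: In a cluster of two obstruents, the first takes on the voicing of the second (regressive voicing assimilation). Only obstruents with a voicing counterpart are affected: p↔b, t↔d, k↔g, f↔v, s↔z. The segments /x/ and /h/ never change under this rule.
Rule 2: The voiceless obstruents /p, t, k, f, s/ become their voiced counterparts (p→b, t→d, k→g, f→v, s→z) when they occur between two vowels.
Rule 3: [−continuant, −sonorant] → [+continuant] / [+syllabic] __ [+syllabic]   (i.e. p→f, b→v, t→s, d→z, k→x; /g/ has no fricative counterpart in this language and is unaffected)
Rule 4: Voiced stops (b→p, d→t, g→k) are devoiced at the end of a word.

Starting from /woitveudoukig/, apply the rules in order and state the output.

Rule 1 (regressive voicing assimilation): /t/ precedes the voiced obstruent /v/, so it voices to [d] by assimilation. /woitveudoukig/ → woidveudoukig.
Rule 2 (intervocalic voicing): /k/ is a voiceless obstruent between vowels /u/ and /i/, so it voices to [g]. /woidveudoukig/ → woidveudougig.
Rule 3 (intervocalic spirantization): /d/ is a stop between vowels /u/ and /o/, so it spirantizes to the fricative [z]. /woidveudougig/ → woidveuzougig.
Rule 4 (final devoicing): /g/ is a voiced stop in word-final position, so it devoices to [k]. /woidveuzougig/ → woidveuzougik.

woidveuzougik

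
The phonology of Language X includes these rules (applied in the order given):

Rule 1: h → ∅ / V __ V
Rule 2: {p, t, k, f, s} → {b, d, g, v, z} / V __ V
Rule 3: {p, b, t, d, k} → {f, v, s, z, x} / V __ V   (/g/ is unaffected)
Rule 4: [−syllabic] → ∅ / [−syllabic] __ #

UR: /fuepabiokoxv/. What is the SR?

Rule 1 (intervocalic h-deletion): no segment meets the environment; /fuepabiokoxv/ is unchanged.
Rule 2 (intervocalic voicing): /p/ is a voiceless obstruent between vowels /e/ and /a/, so it voices to [b]. /k/ is a voiceless obstruent between vowels /o/ and /o/, so it voices to [g]. /fuepabiokoxv/ → fuebabiogoxv.
Rule 3 (intervocalic spirantization): /b/ is a stop between vowels /e/ and /a/, so it spirantizes to the fricative [v]. /b/ is a stop between vowels /a/ and /i/, so it spirantizes to the fricative [v]. /fuebabiogoxv/ → fuevaviogoxv.
Rule 4 (final cluster simplification): /v/ is the second consonant of a word-final cluster /xv/, so it deletes. /fuevaviogoxv/ → fuevaviogox.

fuevaviogox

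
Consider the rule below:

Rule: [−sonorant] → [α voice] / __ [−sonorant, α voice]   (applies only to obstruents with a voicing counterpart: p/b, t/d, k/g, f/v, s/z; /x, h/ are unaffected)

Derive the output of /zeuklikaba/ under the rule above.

No segment of /zeuklikaba/ meets the structural description of the rule, so the form surfaces unchanged.

zeuklikaba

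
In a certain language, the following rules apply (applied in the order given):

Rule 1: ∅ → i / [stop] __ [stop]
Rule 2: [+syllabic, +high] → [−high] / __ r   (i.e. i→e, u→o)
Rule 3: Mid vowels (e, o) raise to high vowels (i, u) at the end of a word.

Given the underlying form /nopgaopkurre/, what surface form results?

Rule 1 (stop-cluster i-epenthesis): /p/ and /g/ form a stop–stop cluster, so [i] is inserted between them. /p/ and /k/ form a stop–stop cluster, so [i] is inserted between them. /nopgaopkurre/ → nopigaopikurre.
Rule 2 (pre-rhotic lowering): /u/ is a high vowel immediately before /r/, so it lowers to [o]. /nopigaopikurre/ → nopigaopikorre.
Rule 3 (final vowel raising): /e/ is a mid vowel in word-final position, so it raises to [i]. /nopigaopikorre/ → nopigaopikorri.

nopigaopikorri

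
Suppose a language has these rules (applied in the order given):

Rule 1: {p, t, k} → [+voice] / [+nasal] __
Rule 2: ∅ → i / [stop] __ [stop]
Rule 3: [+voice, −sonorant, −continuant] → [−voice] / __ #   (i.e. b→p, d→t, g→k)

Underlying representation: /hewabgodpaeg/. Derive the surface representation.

hewabigodipaek

Rule 1 (post-nasal voicing): no segment meets the environment; /hewabgodpaeg/ is unchanged.
Rule 2 (stop-cluster i-epenthesis): /b/ and /g/ form a stop–stop cluster, so [i] is inserted between them. /d/ and /p/ form a stop–stop cluster, so [i] is inserted between them. /hewabgodpaeg/ → hewabigodipaeg.
Rule 3 (final devoicing): /g/ is a voiced stop in word-final position, so it devoices to [k]. /hewabigodipaeg/ → hewabigodipaek.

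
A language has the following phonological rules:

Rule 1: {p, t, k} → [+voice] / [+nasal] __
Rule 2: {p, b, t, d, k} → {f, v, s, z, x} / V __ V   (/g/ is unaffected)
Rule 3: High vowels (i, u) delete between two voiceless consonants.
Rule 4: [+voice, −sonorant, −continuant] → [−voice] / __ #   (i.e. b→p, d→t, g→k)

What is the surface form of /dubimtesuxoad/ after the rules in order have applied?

Rule 1 (post-nasal voicing): /t/ is a voiceless stop immediately after the nasal /m/, so it voices to [d]. /dubimtesuxoad/ → dubimdesuxoad.
Rule 2 (intervocalic spirantization): /b/ is a stop between vowels /u/ and /i/, so it spirantizes to the fricative [v]. /dubimdesuxoad/ → duvimdesuxoad.
Rule 3 (high vowel syncope): /u/ is a high vowel flanked by voiceless consonants /s/ and /x/, so it deletes. /duvimdesuxoad/ → duvimdesxoad.
Rule 4 (final devoicing): /d/ is a voiced stop in word-final position, so it devoices to [t]. /duvimdesxoad/ → duvimdesxoat.

duvimdesxoat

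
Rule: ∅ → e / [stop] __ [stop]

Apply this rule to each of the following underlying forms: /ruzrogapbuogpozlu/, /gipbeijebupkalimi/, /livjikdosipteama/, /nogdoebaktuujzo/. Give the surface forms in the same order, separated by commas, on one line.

/ruzrogapbuogpozlu/: /p/ and /b/ form a stop–stop cluster, so [e] is inserted between them. /g/ and /p/ form a stop–stop cluster, so [e] is inserted between them. → [ruzrogapebuogepozlu].
/gipbeijebupkalimi/: /p/ and /b/ form a stop–stop cluster, so [e] is inserted between them. /p/ and /k/ form a stop–stop cluster, so [e] is inserted between them. → [gipebeijebupekalimi].
/livjikdosipteama/: /k/ and /d/ form a stop–stop cluster, so [e] is inserted between them. /p/ and /t/ form a stop–stop cluster, so [e] is inserted between them. → [livjikedosipeteama].
/nogdoebaktuujzo/: /g/ and /d/ form a stop–stop cluster, so [e] is inserted between them. /k/ and /t/ form a stop–stop cluster, so [e] is inserted between them. → [nogedoebaketuujzo].

ruzrogapebuogepozlu, gipebeijebupekalimi, livjikedosipeteama, nogedoebaketuujzo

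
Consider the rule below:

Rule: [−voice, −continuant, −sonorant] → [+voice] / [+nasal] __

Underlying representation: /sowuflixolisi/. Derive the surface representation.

No segment of /sowuflixolisi/ meets the structural description of the rule, so the form surfaces unchanged.

sowuflixolisi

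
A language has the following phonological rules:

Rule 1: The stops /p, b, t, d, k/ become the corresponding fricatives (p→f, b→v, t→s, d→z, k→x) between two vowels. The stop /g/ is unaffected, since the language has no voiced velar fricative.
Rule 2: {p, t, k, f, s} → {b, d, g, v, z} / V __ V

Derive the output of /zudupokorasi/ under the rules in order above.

Rule 1 (intervocalic spirantization): /d/ is a stop between vowels /u/ and /u/, so it spirantizes to the fricative [z]. /p/ is a stop between vowels /u/ and /o/, so it spirantizes to the fricative [f]. /k/ is a stop between vowels /o/ and /o/, so it spirantizes to the fricative [x]. /zudupokorasi/ → zuzufoxorasi.
Rule 2 (intervocalic voicing): /f/ is a voiceless obstruent between vowels /u/ and /o/, so it voices to [v]. /s/ is a voiceless obstruent between vowels /a/ and /i/, so it voices to [z]. /zuzufoxorasi/ → zuzuvoxorazi.

zuzuvoxorazi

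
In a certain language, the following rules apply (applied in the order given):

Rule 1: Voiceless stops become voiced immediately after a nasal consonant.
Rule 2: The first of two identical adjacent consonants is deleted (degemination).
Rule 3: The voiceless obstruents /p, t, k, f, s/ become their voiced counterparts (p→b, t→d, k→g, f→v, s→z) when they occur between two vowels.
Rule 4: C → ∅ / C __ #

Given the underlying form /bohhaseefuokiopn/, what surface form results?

Rule 1 (post-nasal voicing): no segment meets the environment; /bohhaseefuokiopn/ is unchanged.
Rule 2 (degemination): /hh/ is a geminate; the first /h/ deletes. /bohhaseefuokiopn/ → bohaseefuokiopn.
Rule 3 (intervocalic voicing): /s/ is a voiceless obstruent between vowels /a/ and /e/, so it voices to [z]. /f/ is a voiceless obstruent between vowels /e/ and /u/, so it voices to [v]. /k/ is a voiceless obstruent between vowels /o/ and /i/, so it voices to [g]. /bohaseefuokiopn/ → bohazeevuogiopn.
Rule 4 (final cluster simplification): /n/ is the second consonant of a word-final cluster /pn/, so it deletes. /bohazeevuogiopn/ → bohazeevuogiop.

bohazeevuogiop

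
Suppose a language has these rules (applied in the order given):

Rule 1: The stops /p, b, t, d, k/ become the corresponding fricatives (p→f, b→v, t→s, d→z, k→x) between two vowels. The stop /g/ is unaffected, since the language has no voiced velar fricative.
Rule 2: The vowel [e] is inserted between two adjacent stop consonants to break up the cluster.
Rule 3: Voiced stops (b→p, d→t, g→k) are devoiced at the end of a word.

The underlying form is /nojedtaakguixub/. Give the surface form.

nojedetaakeguixup

Rule 1 (intervocalic spirantization): no segment meets the environment; /nojedtaakguixub/ is unchanged.
Rule 2 (stop-cluster e-epenthesis): /d/ and /t/ form a stop–stop cluster, so [e] is inserted between them. /k/ and /g/ form a stop–stop cluster, so [e] is inserted between them. /nojedtaakguixub/ → nojedetaakeguixub.
Rule 3 (final devoicing): /b/ is a voiced stop in word-final position, so it devoices to [p]. /nojedetaakeguixub/ → nojedetaakeguixup.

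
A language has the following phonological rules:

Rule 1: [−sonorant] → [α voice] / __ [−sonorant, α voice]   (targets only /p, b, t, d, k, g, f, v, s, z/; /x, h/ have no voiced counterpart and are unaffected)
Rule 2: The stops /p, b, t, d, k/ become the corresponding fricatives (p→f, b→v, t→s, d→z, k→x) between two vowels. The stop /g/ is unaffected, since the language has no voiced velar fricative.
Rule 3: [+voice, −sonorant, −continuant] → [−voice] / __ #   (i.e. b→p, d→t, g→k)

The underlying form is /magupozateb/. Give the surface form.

Rule 1 (regressive voicing assimilation): no segment meets the environment; /magupozateb/ is unchanged.
Rule 2 (intervocalic spirantization): /p/ is a stop between vowels /u/ and /o/, so it spirantizes to the fricative [f]. /t/ is a stop between vowels /a/ and /e/, so it spirantizes to the fricative [s]. /magupozateb/ → magufozaseb.
Rule 3 (final devoicing): /b/ is a voiced stop in word-final position, so it devoices to [p]. /magufozaseb/ → magufozasep.

magufozasep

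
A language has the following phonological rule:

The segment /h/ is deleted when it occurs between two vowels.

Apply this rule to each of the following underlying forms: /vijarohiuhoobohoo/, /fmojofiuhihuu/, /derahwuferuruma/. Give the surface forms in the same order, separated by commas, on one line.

/vijarohiuhoobohoo/: /h/ occurs between vowels /o/ and /i/, so it deletes. /h/ occurs between vowels /u/ and /o/, so it deletes. /h/ occurs between vowels /o/ and /o/, so it deletes. → [vijaroiuoobooo].
/fmojofiuhihuu/: /h/ occurs between vowels /u/ and /i/, so it deletes. /h/ occurs between vowels /i/ and /u/, so it deletes. → [fmojofiuiuu].
/derahwuferuruma/: the rule's environment is not met; surfaces unchanged as [derahwuferuruma].

vijaroiuoobooo, fmojofiuiuu, derahwuferuruma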